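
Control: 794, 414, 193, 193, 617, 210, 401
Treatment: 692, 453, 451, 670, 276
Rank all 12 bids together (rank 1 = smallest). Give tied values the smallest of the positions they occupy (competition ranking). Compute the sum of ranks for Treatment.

Sorted (ascending): 193, 193, 210, 276, 401, 414, 451, 453, 617, 670, 692, 794
The 2 values of 193 occupy positions 1–2 → each gets rank 1.
Treatment values → pooled ranks: 692→11, 453→8, 451→7, 670→10, 276→4
Rank sum = 11 + 8 + 7 + 10 + 4 = 40

40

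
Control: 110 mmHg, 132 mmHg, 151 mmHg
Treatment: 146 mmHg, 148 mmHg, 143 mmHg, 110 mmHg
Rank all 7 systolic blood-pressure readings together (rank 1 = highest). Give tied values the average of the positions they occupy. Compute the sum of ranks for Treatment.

Sorted (descending): 151, 148, 146, 143, 132, 110, 110
The 2 values of 110 occupy positions 6–7 → average rank (6+7)/2 = 6.5.
Treatment values → pooled ranks: 146→3, 148→2, 143→4, 110→6.5
Rank sum = 3 + 2 + 4 + 6.5 = 15.5

15.5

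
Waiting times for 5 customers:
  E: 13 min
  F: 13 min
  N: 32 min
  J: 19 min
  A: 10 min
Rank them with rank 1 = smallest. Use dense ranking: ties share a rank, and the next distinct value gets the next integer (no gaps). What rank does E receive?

Sorted (ascending): 10, 13, 13, 19, 32
The 2 values of 13 share dense rank 2.
Remaining distinct values take the next consecutive integers.
E has value 13 min → rank 2.

2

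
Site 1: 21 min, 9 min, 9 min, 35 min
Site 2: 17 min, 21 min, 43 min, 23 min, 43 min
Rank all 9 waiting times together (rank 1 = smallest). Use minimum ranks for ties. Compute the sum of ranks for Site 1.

13

Sorted (ascending): 9, 9, 17, 21, 21, 23, 35, 43, 43
The 2 values of 9 occupy positions 1–2 → each gets rank 1.
The 2 values of 21 occupy positions 4–5 → each gets rank 4.
The 2 values of 43 occupy positions 8–9 → each gets rank 8.
Site 1 values → pooled ranks: 21→4, 9→1, 9→1, 35→7
Rank sum = 4 + 1 + 1 + 7 = 13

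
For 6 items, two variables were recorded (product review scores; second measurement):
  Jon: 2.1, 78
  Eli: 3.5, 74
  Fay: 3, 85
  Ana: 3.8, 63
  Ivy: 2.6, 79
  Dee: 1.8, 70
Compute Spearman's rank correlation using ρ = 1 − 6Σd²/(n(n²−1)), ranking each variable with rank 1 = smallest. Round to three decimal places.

Ranks of variable 1: 2, 5, 4, 6, 3, 1
Ranks of variable 2: 4, 3, 6, 1, 5, 2
d = r₁ − r₂: -2, 2, -2, 5, -2, -1
d²: 4, 4, 4, 25, 4, 1; Σd² = 42
ρ = 1 − 6·42/(6·35) = 1 − 252/210 = -0.200

-0.200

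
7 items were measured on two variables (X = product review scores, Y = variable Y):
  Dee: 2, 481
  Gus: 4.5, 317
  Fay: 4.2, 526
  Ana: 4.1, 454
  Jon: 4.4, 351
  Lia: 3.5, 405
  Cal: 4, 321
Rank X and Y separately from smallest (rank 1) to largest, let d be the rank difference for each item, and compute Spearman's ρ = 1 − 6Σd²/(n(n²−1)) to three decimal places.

Ranks of variable 1: 1, 7, 5, 4, 6, 2, 3
Ranks of variable 2: 6, 1, 7, 5, 3, 4, 2
d = r₁ − r₂: -5, 6, -2, -1, 3, -2, 1
d²: 25, 36, 4, 1, 9, 4, 1; Σd² = 80
ρ = 1 − 6·80/(7·48) = 1 − 480/336 = -0.429

-0.429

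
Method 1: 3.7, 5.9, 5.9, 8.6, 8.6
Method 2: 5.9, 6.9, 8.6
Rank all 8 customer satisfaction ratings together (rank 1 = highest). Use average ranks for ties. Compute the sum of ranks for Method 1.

24

Sorted (descending): 8.6, 8.6, 8.6, 6.9, 5.9, 5.9, 5.9, 3.7
The 3 values of 8.6 occupy positions 1–3 → average rank 2.
The 3 values of 5.9 occupy positions 5–7 → average rank 6.
Method 1 values → pooled ranks: 3.7→8, 5.9→6, 5.9→6, 8.6→2, 8.6→2
Rank sum = 8 + 6 + 6 + 2 + 2 = 24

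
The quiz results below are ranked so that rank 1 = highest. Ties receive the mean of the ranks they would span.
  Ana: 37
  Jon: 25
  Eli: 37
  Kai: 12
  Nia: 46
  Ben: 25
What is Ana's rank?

Sorted (descending): 46, 37, 37, 25, 25, 12
The 2 values of 37 occupy positions 2–3 → average rank (2+3)/2 = 2.5.
The 2 values of 25 occupy positions 4–5 → average rank (4+5)/2 = 4.5.
Ana has value 37 → rank 2.5.

2.5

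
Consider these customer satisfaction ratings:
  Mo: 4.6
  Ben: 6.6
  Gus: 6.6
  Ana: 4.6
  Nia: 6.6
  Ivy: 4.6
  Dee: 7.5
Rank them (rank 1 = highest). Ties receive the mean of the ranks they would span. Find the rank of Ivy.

Sorted (descending): 7.5, 6.6, 6.6, 6.6, 4.6, 4.6, 4.6
The 3 values of 6.6 occupy positions 2–4 → average rank 3.
The 3 values of 4.6 occupy positions 5–7 → average rank 6.
Ivy has value 4.6 → rank 6.

6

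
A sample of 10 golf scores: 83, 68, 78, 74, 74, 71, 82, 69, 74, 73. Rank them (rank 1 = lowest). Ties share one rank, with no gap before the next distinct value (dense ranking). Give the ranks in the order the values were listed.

8, 1, 6, 5, 5, 3, 7, 2, 5, 4

Sorted (ascending): 68, 69, 71, 73, 74, 74, 74, 78, 82, 83
The 3 values of 74 share dense rank 5.
Remaining distinct values take the next consecutive integers.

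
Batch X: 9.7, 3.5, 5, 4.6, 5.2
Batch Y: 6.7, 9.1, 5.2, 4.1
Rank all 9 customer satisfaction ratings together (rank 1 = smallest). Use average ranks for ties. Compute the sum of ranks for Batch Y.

22.5

Sorted (ascending): 3.5, 4.1, 4.6, 5, 5.2, 5.2, 6.7, 9.1, 9.7
The 2 values of 5.2 occupy positions 5–6 → average rank (5+6)/2 = 5.5.
Batch Y values → pooled ranks: 6.7→7, 9.1→8, 5.2→5.5, 4.1→2
Rank sum = 7 + 8 + 5.5 + 2 = 22.5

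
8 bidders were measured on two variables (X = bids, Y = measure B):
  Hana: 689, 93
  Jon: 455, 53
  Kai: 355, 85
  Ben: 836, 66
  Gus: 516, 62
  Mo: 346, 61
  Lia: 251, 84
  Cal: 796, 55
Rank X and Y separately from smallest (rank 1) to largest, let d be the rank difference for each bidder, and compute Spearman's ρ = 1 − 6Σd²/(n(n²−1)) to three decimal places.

-0.071

Ranks of variable 1: 6, 4, 3, 8, 5, 2, 1, 7
Ranks of variable 2: 8, 1, 7, 5, 4, 3, 6, 2
d = r₁ − r₂: -2, 3, -4, 3, 1, -1, -5, 5
d²: 4, 9, 16, 9, 1, 1, 25, 25; Σd² = 90
ρ = 1 − 6·90/(8·63) = 1 − 540/504 = -0.071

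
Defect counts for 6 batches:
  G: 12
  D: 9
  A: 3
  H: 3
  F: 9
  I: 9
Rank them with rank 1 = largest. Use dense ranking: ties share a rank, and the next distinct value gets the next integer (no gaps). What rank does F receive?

2

Sorted (descending): 12, 9, 9, 9, 3, 3
The 3 values of 9 share dense rank 2.
The 2 values of 3 share dense rank 3.
Remaining distinct values take the next consecutive integers.
F has value 9 → rank 2.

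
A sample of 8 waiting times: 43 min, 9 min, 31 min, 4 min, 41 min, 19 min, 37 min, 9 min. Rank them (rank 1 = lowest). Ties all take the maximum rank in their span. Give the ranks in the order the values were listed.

8, 3, 5, 1, 7, 4, 6, 3

Sorted (ascending): 4, 9, 9, 19, 31, 37, 41, 43
The 2 values of 9 occupy positions 2–3 → each gets rank 3.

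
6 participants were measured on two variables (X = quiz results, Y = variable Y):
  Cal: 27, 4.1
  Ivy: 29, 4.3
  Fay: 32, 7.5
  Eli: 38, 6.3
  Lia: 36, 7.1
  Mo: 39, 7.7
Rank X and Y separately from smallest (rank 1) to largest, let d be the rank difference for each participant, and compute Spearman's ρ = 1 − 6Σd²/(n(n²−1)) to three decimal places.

0.771

Ranks of variable 1: 1, 2, 3, 5, 4, 6
Ranks of variable 2: 1, 2, 5, 3, 4, 6
d = r₁ − r₂: 0, 0, -2, 2, 0, 0
d²: 0, 0, 4, 4, 0, 0; Σd² = 8
ρ = 1 − 6·8/(6·35) = 1 − 48/210 = 0.771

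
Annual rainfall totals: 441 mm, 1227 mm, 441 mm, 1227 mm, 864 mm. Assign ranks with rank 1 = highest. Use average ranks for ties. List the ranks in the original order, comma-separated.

4.5, 1.5, 4.5, 1.5, 3

Sorted (descending): 1227, 1227, 864, 441, 441
The 2 values of 1227 occupy positions 1–2 → average rank (1+2)/2 = 1.5.
The 2 values of 441 occupy positions 4–5 → average rank (4+5)/2 = 4.5.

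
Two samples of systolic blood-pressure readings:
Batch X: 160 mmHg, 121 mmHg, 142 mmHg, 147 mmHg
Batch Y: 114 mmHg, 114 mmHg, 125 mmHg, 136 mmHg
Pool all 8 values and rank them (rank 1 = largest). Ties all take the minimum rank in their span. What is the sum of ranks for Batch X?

Sorted (descending): 160, 147, 142, 136, 125, 121, 114, 114
The 2 values of 114 occupy positions 7–8 → each gets rank 7.
Batch X values → pooled ranks: 160→1, 121→6, 142→3, 147→2
Rank sum = 1 + 6 + 3 + 2 = 12

12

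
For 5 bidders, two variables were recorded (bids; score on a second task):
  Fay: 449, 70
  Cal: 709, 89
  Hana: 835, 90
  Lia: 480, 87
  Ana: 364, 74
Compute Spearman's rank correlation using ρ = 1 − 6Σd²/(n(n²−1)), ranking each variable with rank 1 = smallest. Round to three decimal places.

Ranks of variable 1: 2, 4, 5, 3, 1
Ranks of variable 2: 1, 4, 5, 3, 2
d = r₁ − r₂: 1, 0, 0, 0, -1
d²: 1, 0, 0, 0, 1; Σd² = 2
ρ = 1 − 6·2/(5·24) = 1 − 12/120 = 0.900

0.900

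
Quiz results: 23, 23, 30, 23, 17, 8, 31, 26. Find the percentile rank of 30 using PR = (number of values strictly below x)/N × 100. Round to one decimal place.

75.0

N = 8.
Strictly below 30: 6. Equal to 30: 1.
PR = 6/8 × 100 = 75.0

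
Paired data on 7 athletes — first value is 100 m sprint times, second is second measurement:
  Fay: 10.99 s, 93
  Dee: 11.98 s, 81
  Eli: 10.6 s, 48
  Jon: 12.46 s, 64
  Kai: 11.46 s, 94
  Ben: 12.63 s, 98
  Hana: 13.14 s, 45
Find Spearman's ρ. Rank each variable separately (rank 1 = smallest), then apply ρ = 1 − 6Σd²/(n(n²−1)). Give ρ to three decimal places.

-0.071

Ranks of variable 1: 2, 4, 1, 5, 3, 6, 7
Ranks of variable 2: 5, 4, 2, 3, 6, 7, 1
d = r₁ − r₂: -3, 0, -1, 2, -3, -1, 6
d²: 9, 0, 1, 4, 9, 1, 36; Σd² = 60
ρ = 1 − 6·60/(7·48) = 1 − 360/336 = -0.071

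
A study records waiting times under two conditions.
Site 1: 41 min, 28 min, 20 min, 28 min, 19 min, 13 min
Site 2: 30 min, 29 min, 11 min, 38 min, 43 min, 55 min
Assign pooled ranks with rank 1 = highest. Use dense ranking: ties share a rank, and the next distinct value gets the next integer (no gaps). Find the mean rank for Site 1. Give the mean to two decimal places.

Sorted (descending): 55, 43, 41, 38, 30, 29, 28, 28, 20, 19, 13, 11
The 2 values of 28 share dense rank 7.
Remaining distinct values take the next consecutive integers.
Site 1 values → pooled ranks: 41→3, 28→7, 20→8, 28→7, 19→9, 13→10
Mean rank = (3 + 7 + 8 + 7 + 9 + 10) / 6 = 7.33

7.33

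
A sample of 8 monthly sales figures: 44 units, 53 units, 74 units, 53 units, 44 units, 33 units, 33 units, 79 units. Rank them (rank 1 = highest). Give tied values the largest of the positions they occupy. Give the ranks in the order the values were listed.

Sorted (descending): 79, 74, 53, 53, 44, 44, 33, 33
The 2 values of 53 occupy positions 3–4 → each gets rank 4.
The 2 values of 44 occupy positions 5–6 → each gets rank 6.
The 2 values of 33 occupy positions 7–8 → each gets rank 8.

6, 4, 2, 4, 6, 8, 8, 1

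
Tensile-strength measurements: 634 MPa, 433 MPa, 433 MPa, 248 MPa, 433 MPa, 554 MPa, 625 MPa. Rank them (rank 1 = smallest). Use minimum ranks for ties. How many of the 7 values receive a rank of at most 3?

Sorted (ascending): 248, 433, 433, 433, 554, 625, 634
The 3 values of 433 occupy positions 2–4 → each gets rank 2.
Ranks ≤ 3: {1, 2, 2, 2} → 4 values.

4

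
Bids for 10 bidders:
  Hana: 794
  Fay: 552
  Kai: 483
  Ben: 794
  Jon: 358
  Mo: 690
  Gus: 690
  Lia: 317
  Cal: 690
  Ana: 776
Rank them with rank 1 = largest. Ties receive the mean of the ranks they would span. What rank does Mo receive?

Sorted (descending): 794, 794, 776, 690, 690, 690, 552, 483, 358, 317
The 2 values of 794 occupy positions 1–2 → average rank (1+2)/2 = 1.5.
The 3 values of 690 occupy positions 4–6 → average rank 5.
Mo has value 690 → rank 5.

5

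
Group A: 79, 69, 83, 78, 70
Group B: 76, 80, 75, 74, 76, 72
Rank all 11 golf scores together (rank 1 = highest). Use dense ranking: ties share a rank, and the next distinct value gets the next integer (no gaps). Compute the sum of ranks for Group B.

Sorted (descending): 83, 80, 79, 78, 76, 76, 75, 74, 72, 70, 69
The 2 values of 76 share dense rank 5.
Remaining distinct values take the next consecutive integers.
Group B values → pooled ranks: 76→5, 80→2, 75→6, 74→7, 76→5, 72→8
Rank sum = 5 + 2 + 6 + 7 + 5 + 8 = 33

33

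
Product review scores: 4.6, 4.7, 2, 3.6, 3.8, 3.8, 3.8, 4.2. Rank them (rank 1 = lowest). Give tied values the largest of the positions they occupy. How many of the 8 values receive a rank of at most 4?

2

Sorted (ascending): 2, 3.6, 3.8, 3.8, 3.8, 4.2, 4.6, 4.7
The 3 values of 3.8 occupy positions 3–5 → each gets rank 5.
Ranks ≤ 4: {1, 2} → 2 values.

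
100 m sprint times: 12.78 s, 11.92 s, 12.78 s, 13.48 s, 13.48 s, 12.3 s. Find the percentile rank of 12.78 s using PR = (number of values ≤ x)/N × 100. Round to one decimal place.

66.7

N = 6.
Strictly below 12.78: 2. Equal to 12.78: 2.
PR = 4/6 × 100 = 66.7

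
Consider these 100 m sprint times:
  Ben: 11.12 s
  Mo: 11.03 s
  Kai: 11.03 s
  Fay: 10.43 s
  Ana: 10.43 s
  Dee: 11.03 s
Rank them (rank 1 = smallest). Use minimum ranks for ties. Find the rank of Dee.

Sorted (ascending): 10.43, 10.43, 11.03, 11.03, 11.03, 11.12
The 2 values of 10.43 occupy positions 1–2 → each gets rank 1.
The 3 values of 11.03 occupy positions 3–5 → each gets rank 3.
Dee has value 11.03 s → rank 3.

3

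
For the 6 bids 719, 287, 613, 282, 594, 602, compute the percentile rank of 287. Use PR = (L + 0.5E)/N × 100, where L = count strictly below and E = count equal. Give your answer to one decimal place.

N = 6.
Strictly below 287: 1. Equal to 287: 1.
PR = (1 + 0.5·1)/6 × 100 = 25.0

25.0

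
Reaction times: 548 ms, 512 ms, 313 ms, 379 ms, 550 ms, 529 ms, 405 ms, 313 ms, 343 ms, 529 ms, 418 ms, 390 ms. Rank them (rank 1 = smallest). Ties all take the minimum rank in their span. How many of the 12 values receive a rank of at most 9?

10

Sorted (ascending): 313, 313, 343, 379, 390, 405, 418, 512, 529, 529, 548, 550
The 2 values of 313 occupy positions 1–2 → each gets rank 1.
The 2 values of 529 occupy positions 9–10 → each gets rank 9.
Ranks ≤ 9: {1, 1, 3, 4, 5, 6, 7, 8, 9, 9} → 10 values.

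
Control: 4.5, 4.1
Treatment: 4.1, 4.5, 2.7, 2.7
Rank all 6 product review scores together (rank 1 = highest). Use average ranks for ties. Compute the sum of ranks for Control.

5

Sorted (descending): 4.5, 4.5, 4.1, 4.1, 2.7, 2.7
The 2 values of 4.5 occupy positions 1–2 → average rank (1+2)/2 = 1.5.
The 2 values of 4.1 occupy positions 3–4 → average rank (3+4)/2 = 3.5.
The 2 values of 2.7 occupy positions 5–6 → average rank (5+6)/2 = 5.5.
Control values → pooled ranks: 4.5→1.5, 4.1→3.5
Rank sum = 1.5 + 3.5 = 5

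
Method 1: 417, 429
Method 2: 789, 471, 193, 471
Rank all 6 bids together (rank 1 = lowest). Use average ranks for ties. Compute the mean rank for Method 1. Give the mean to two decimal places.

Sorted (ascending): 193, 417, 429, 471, 471, 789
The 2 values of 471 occupy positions 4–5 → average rank (4+5)/2 = 4.5.
Method 1 values → pooled ranks: 417→2, 429→3
Mean rank = (2 + 3) / 2 = 2.50

2.50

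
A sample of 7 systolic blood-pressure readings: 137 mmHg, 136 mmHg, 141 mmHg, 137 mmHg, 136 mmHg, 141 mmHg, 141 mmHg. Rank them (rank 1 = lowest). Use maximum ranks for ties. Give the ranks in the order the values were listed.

Sorted (ascending): 136, 136, 137, 137, 141, 141, 141
The 2 values of 136 occupy positions 1–2 → each gets rank 2.
The 2 values of 137 occupy positions 3–4 → each gets rank 4.
The 3 values of 141 occupy positions 5–7 → each gets rank 7.

4, 2, 7, 4, 2, 7, 7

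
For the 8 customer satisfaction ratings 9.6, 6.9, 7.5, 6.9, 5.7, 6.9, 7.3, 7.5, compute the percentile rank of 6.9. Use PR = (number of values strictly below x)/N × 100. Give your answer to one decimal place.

N = 8.
Strictly below 6.9: 1. Equal to 6.9: 3.
PR = 1/8 × 100 = 12.5

12.5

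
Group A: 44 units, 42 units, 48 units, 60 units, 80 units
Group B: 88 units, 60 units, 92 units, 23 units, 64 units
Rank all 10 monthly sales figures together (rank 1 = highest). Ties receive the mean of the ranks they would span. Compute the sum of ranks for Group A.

Sorted (descending): 92, 88, 80, 64, 60, 60, 48, 44, 42, 23
The 2 values of 60 occupy positions 5–6 → average rank (5+6)/2 = 5.5.
Group A values → pooled ranks: 44→8, 42→9, 48→7, 60→5.5, 80→3
Rank sum = 8 + 9 + 7 + 5.5 + 3 = 32.5

32.5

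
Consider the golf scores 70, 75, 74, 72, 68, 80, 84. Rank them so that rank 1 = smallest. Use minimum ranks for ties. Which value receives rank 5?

Sorted (ascending): 68, 70, 72, 74, 75, 80, 84
No ties — each value takes its position as its rank.
Rank 5 → value 75.

75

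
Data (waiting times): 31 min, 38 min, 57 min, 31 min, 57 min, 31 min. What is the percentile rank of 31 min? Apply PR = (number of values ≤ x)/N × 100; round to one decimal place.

N = 6.
Strictly below 31: 0. Equal to 31: 3.
PR = 3/6 × 100 = 50.0

50.0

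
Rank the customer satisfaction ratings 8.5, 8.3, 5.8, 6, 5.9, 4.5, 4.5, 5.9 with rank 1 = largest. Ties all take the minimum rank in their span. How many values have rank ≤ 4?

5

Sorted (descending): 8.5, 8.3, 6, 5.9, 5.9, 5.8, 4.5, 4.5
The 2 values of 5.9 occupy positions 4–5 → each gets rank 4.
The 2 values of 4.5 occupy positions 7–8 → each gets rank 7.
Ranks ≤ 4: {1, 2, 3, 4, 4} → 5 values.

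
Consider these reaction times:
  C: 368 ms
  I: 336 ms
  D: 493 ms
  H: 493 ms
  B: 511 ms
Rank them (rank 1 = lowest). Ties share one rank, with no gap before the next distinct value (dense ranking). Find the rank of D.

3

Sorted (ascending): 336, 368, 493, 493, 511
The 2 values of 493 share dense rank 3.
Remaining distinct values take the next consecutive integers.
D has value 493 ms → rank 3.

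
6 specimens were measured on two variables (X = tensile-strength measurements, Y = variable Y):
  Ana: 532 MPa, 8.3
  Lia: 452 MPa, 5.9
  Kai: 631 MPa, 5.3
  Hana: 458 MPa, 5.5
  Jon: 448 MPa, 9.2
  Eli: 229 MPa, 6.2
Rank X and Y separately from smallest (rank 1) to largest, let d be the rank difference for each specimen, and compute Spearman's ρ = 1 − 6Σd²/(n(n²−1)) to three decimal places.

-0.543

Ranks of variable 1: 5, 3, 6, 4, 2, 1
Ranks of variable 2: 5, 3, 1, 2, 6, 4
d = r₁ − r₂: 0, 0, 5, 2, -4, -3
d²: 0, 0, 25, 4, 16, 9; Σd² = 54
ρ = 1 − 6·54/(6·35) = 1 − 324/210 = -0.543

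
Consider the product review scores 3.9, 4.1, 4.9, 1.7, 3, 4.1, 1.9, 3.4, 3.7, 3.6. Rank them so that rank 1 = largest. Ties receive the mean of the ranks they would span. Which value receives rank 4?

Sorted (descending): 4.9, 4.1, 4.1, 3.9, 3.7, 3.6, 3.4, 3, 1.9, 1.7
The 2 values of 4.1 occupy positions 2–3 → average rank (2+3)/2 = 2.5.
Rank 4 → value 3.9.

3.9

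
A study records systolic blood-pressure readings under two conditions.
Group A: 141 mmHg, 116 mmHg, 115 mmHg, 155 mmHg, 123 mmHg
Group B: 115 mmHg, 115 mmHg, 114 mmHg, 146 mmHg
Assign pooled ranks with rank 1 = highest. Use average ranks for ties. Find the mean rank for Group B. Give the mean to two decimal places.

6.25

Sorted (descending): 155, 146, 141, 123, 116, 115, 115, 115, 114
The 3 values of 115 occupy positions 6–8 → average rank 7.
Group B values → pooled ranks: 115→7, 115→7, 114→9, 146→2
Mean rank = (7 + 7 + 9 + 2) / 4 = 6.25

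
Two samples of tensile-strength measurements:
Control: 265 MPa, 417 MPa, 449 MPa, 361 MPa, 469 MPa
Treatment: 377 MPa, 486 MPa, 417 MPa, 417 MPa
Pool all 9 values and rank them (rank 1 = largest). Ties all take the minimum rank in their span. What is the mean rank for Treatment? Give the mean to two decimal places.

Sorted (descending): 486, 469, 449, 417, 417, 417, 377, 361, 265
The 3 values of 417 occupy positions 4–6 → each gets rank 4.
Treatment values → pooled ranks: 377→7, 486→1, 417→4, 417→4
Mean rank = (7 + 1 + 4 + 4) / 4 = 4.00

4.00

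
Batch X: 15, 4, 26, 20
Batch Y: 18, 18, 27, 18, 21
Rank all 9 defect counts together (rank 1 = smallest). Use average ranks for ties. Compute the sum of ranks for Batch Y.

Sorted (ascending): 4, 15, 18, 18, 18, 20, 21, 26, 27
The 3 values of 18 occupy positions 3–5 → average rank 4.
Batch Y values → pooled ranks: 18→4, 18→4, 27→9, 18→4, 21→7
Rank sum = 4 + 4 + 9 + 4 + 7 = 28

28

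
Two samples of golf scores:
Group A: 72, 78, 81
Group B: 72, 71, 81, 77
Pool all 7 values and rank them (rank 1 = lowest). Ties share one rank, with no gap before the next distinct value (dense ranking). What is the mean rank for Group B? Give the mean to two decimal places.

2.75

Sorted (ascending): 71, 72, 72, 77, 78, 81, 81
The 2 values of 72 share dense rank 2.
The 2 values of 81 share dense rank 5.
Remaining distinct values take the next consecutive integers.
Group B values → pooled ranks: 72→2, 71→1, 81→5, 77→3
Mean rank = (2 + 1 + 5 + 3) / 4 = 2.75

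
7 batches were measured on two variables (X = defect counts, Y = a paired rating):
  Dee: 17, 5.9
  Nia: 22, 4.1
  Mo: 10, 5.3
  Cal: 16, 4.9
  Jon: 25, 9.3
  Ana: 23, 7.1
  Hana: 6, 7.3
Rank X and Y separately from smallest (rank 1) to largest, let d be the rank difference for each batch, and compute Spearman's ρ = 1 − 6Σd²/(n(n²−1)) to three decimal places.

Ranks of variable 1: 4, 5, 2, 3, 7, 6, 1
Ranks of variable 2: 4, 1, 3, 2, 7, 5, 6
d = r₁ − r₂: 0, 4, -1, 1, 0, 1, -5
d²: 0, 16, 1, 1, 0, 1, 25; Σd² = 44
ρ = 1 − 6·44/(7·48) = 1 − 264/336 = 0.214

0.214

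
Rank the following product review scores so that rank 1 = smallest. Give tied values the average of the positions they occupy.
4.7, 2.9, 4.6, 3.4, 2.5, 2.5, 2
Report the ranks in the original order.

Sorted (ascending): 2, 2.5, 2.5, 2.9, 3.4, 4.6, 4.7
The 2 values of 2.5 occupy positions 2–3 → average rank (2+3)/2 = 2.5.

7, 4, 6, 5, 2.5, 2.5, 1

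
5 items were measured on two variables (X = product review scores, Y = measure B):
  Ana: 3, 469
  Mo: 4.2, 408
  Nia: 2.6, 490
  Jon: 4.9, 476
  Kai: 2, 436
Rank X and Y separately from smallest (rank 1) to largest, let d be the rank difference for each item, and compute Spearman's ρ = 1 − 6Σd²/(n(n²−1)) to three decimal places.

Ranks of variable 1: 3, 4, 2, 5, 1
Ranks of variable 2: 3, 1, 5, 4, 2
d = r₁ − r₂: 0, 3, -3, 1, -1
d²: 0, 9, 9, 1, 1; Σd² = 20
ρ = 1 − 6·20/(5·24) = 1 − 120/120 = 0.000

0.000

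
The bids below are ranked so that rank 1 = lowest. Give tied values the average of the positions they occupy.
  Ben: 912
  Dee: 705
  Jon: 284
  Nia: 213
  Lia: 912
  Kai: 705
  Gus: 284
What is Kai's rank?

Sorted (ascending): 213, 284, 284, 705, 705, 912, 912
The 2 values of 284 occupy positions 2–3 → average rank (2+3)/2 = 2.5.
The 2 values of 705 occupy positions 4–5 → average rank (4+5)/2 = 4.5.
The 2 values of 912 occupy positions 6–7 → average rank (6+7)/2 = 6.5.
Kai has value 705 → rank 4.5.

4.5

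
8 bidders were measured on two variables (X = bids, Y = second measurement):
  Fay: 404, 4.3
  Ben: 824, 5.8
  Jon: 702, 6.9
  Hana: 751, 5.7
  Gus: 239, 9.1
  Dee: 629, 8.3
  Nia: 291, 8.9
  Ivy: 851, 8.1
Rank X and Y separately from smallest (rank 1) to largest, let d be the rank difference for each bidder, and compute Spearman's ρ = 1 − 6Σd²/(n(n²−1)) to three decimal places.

-0.476

Ranks of variable 1: 3, 7, 5, 6, 1, 4, 2, 8
Ranks of variable 2: 1, 3, 4, 2, 8, 6, 7, 5
d = r₁ − r₂: 2, 4, 1, 4, -7, -2, -5, 3
d²: 4, 16, 1, 16, 49, 4, 25, 9; Σd² = 124
ρ = 1 − 6·124/(8·63) = 1 − 744/504 = -0.476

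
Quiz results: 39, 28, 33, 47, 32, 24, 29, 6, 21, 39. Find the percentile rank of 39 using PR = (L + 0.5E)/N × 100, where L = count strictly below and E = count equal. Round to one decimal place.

N = 10.
Strictly below 39: 7. Equal to 39: 2.
PR = (7 + 0.5·2)/10 × 100 = 80.0

80.0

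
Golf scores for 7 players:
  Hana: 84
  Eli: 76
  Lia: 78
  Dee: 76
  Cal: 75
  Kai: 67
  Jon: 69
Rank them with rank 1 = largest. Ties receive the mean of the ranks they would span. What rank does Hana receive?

1

Sorted (descending): 84, 78, 76, 76, 75, 69, 67
The 2 values of 76 occupy positions 3–4 → average rank (3+4)/2 = 3.5.
Hana has value 84 → rank 1.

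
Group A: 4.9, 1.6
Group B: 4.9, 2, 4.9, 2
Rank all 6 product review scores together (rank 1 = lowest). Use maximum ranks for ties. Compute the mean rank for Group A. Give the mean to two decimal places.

3.50

Sorted (ascending): 1.6, 2, 2, 4.9, 4.9, 4.9
The 2 values of 2 occupy positions 2–3 → each gets rank 3.
The 3 values of 4.9 occupy positions 4–6 → each gets rank 6.
Group A values → pooled ranks: 4.9→6, 1.6→1
Mean rank = (6 + 1) / 2 = 3.50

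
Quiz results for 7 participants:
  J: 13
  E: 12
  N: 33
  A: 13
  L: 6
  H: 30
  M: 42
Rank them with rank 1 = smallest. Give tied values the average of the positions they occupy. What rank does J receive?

3.5

Sorted (ascending): 6, 12, 13, 13, 30, 33, 42
The 2 values of 13 occupy positions 3–4 → average rank (3+4)/2 = 3.5.
J has value 13 → rank 3.5.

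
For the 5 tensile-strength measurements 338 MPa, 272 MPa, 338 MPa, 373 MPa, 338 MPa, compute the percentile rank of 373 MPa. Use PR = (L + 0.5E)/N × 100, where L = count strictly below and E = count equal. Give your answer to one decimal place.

90.0

N = 5.
Strictly below 373: 4. Equal to 373: 1.
PR = (4 + 0.5·1)/5 × 100 = 90.0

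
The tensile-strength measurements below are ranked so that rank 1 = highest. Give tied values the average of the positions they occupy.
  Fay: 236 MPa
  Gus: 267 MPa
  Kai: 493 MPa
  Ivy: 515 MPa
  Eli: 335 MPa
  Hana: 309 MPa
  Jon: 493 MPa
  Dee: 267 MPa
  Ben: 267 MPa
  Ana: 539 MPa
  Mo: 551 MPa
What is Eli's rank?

Sorted (descending): 551, 539, 515, 493, 493, 335, 309, 267, 267, 267, 236
The 2 values of 493 occupy positions 4–5 → average rank (4+5)/2 = 4.5.
The 3 values of 267 occupy positions 8–10 → average rank 9.
Eli has value 335 MPa → rank 6.

6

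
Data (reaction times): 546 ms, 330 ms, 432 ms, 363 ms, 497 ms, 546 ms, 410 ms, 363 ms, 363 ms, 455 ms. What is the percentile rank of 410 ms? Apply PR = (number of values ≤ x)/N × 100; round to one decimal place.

N = 10.
Strictly below 410: 4. Equal to 410: 1.
PR = 5/10 × 100 = 50.0

50.0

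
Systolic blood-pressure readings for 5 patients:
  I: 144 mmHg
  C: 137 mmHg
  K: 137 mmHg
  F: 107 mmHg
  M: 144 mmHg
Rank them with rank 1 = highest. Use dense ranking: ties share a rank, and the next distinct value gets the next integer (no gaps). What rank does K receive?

Sorted (descending): 144, 144, 137, 137, 107
The 2 values of 144 share dense rank 1.
The 2 values of 137 share dense rank 2.
Remaining distinct values take the next consecutive integers.
K has value 137 mmHg → rank 2.

2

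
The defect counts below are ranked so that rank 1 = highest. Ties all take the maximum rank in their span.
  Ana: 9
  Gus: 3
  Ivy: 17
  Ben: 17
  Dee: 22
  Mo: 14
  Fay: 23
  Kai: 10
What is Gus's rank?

Sorted (descending): 23, 22, 17, 17, 14, 10, 9, 3
The 2 values of 17 occupy positions 3–4 → each gets rank 4.
Gus has value 3 → rank 8.

8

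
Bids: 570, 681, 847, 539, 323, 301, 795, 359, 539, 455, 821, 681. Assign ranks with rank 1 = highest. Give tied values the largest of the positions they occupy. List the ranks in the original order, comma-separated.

Sorted (descending): 847, 821, 795, 681, 681, 570, 539, 539, 455, 359, 323, 301
The 2 values of 681 occupy positions 4–5 → each gets rank 5.
The 2 values of 539 occupy positions 7–8 → each gets rank 8.

6, 5, 1, 8, 11, 12, 3, 10, 8, 9, 2, 5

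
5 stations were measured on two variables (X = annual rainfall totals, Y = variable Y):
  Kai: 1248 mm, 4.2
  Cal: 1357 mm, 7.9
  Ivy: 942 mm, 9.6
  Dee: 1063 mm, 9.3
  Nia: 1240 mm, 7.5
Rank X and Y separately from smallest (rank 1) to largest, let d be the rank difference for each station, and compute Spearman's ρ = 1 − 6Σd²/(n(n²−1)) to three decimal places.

-0.700

Ranks of variable 1: 4, 5, 1, 2, 3
Ranks of variable 2: 1, 3, 5, 4, 2
d = r₁ − r₂: 3, 2, -4, -2, 1
d²: 9, 4, 16, 4, 1; Σd² = 34
ρ = 1 − 6·34/(5·24) = 1 − 204/120 = -0.700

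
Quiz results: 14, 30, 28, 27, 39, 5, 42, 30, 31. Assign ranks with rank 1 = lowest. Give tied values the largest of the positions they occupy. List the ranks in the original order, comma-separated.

2, 6, 4, 3, 8, 1, 9, 6, 7

Sorted (ascending): 5, 14, 27, 28, 30, 30, 31, 39, 42
The 2 values of 30 occupy positions 5–6 → each gets rank 6.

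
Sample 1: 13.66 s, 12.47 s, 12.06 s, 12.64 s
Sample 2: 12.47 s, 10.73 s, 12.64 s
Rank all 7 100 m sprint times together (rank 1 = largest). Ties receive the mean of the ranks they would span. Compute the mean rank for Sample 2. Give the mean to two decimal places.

4.67

Sorted (descending): 13.66, 12.64, 12.64, 12.47, 12.47, 12.06, 10.73
The 2 values of 12.64 occupy positions 2–3 → average rank (2+3)/2 = 2.5.
The 2 values of 12.47 occupy positions 4–5 → average rank (4+5)/2 = 4.5.
Sample 2 values → pooled ranks: 12.47→4.5, 10.73→7, 12.64→2.5
Mean rank = (4.5 + 7 + 2.5) / 3 = 4.67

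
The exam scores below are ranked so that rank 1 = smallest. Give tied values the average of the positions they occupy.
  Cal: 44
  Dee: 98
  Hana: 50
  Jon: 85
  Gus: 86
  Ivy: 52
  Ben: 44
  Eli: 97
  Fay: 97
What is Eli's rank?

7.5

Sorted (ascending): 44, 44, 50, 52, 85, 86, 97, 97, 98
The 2 values of 44 occupy positions 1–2 → average rank (1+2)/2 = 1.5.
The 2 values of 97 occupy positions 7–8 → average rank (7+8)/2 = 7.5.
Eli has value 97 → rank 7.5.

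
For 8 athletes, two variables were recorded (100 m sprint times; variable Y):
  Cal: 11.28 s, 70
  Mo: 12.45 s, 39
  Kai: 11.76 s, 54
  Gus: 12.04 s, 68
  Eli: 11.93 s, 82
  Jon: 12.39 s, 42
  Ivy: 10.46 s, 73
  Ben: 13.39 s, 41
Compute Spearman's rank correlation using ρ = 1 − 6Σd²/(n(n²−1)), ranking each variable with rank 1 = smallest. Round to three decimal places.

-0.786

Ranks of variable 1: 2, 7, 3, 5, 4, 6, 1, 8
Ranks of variable 2: 6, 1, 4, 5, 8, 3, 7, 2
d = r₁ − r₂: -4, 6, -1, 0, -4, 3, -6, 6
d²: 16, 36, 1, 0, 16, 9, 36, 36; Σd² = 150
ρ = 1 − 6·150/(8·63) = 1 − 900/504 = -0.786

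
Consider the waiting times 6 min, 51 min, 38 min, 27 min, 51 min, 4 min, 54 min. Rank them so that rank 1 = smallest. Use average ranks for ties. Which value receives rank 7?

Sorted (ascending): 4, 6, 27, 38, 51, 51, 54
The 2 values of 51 occupy positions 5–6 → average rank (5+6)/2 = 5.5.
Rank 7 → value 54.

54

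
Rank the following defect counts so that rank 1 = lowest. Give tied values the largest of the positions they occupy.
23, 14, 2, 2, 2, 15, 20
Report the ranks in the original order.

Sorted (ascending): 2, 2, 2, 14, 15, 20, 23
The 3 values of 2 occupy positions 1–3 → each gets rank 3.

7, 4, 3, 3, 3, 5, 6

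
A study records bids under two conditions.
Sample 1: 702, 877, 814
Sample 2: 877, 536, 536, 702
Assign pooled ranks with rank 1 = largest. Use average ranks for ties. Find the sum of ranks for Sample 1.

9

Sorted (descending): 877, 877, 814, 702, 702, 536, 536
The 2 values of 877 occupy positions 1–2 → average rank (1+2)/2 = 1.5.
The 2 values of 702 occupy positions 4–5 → average rank (4+5)/2 = 4.5.
The 2 values of 536 occupy positions 6–7 → average rank (6+7)/2 = 6.5.
Sample 1 values → pooled ranks: 702→4.5, 877→1.5, 814→3
Rank sum = 4.5 + 1.5 + 3 = 9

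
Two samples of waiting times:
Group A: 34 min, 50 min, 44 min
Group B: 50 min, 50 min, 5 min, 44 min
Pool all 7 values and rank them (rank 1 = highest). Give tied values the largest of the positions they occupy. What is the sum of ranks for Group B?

18

Sorted (descending): 50, 50, 50, 44, 44, 34, 5
The 3 values of 50 occupy positions 1–3 → each gets rank 3.
The 2 values of 44 occupy positions 4–5 → each gets rank 5.
Group B values → pooled ranks: 50→3, 50→3, 5→7, 44→5
Rank sum = 3 + 3 + 7 + 5 = 18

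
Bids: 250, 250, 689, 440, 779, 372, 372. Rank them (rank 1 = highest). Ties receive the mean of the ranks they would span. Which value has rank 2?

689

Sorted (descending): 779, 689, 440, 372, 372, 250, 250
The 2 values of 372 occupy positions 4–5 → average rank (4+5)/2 = 4.5.
The 2 values of 250 occupy positions 6–7 → average rank (6+7)/2 = 6.5.
Rank 2 → value 689.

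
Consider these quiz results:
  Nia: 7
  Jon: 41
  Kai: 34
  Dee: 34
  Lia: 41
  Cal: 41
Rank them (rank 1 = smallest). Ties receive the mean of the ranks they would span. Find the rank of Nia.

1

Sorted (ascending): 7, 34, 34, 41, 41, 41
The 2 values of 34 occupy positions 2–3 → average rank (2+3)/2 = 2.5.
The 3 values of 41 occupy positions 4–6 → average rank 5.
Nia has value 7 → rank 1.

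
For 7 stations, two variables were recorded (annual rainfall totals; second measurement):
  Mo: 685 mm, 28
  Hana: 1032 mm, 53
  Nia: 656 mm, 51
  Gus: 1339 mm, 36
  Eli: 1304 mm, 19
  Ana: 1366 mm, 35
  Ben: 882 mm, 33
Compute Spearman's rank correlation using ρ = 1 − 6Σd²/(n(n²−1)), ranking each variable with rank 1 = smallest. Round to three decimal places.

-0.071

Ranks of variable 1: 2, 4, 1, 6, 5, 7, 3
Ranks of variable 2: 2, 7, 6, 5, 1, 4, 3
d = r₁ − r₂: 0, -3, -5, 1, 4, 3, 0
d²: 0, 9, 25, 1, 16, 9, 0; Σd² = 60
ρ = 1 − 6·60/(7·48) = 1 − 360/336 = -0.071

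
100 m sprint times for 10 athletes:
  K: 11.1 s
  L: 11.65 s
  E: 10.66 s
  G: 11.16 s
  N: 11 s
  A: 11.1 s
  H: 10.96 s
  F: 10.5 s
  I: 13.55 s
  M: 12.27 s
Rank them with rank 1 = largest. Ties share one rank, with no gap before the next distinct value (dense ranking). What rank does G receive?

Sorted (descending): 13.55, 12.27, 11.65, 11.16, 11.1, 11.1, 11, 10.96, 10.66, 10.5
The 2 values of 11.1 share dense rank 5.
Remaining distinct values take the next consecutive integers.
G has value 11.16 s → rank 4.

4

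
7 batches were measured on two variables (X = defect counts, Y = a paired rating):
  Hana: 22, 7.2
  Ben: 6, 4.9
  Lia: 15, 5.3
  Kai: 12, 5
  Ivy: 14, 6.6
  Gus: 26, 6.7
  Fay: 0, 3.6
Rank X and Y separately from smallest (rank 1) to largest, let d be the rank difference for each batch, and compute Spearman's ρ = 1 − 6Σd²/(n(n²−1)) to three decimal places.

0.929

Ranks of variable 1: 6, 2, 5, 3, 4, 7, 1
Ranks of variable 2: 7, 2, 4, 3, 5, 6, 1
d = r₁ − r₂: -1, 0, 1, 0, -1, 1, 0
d²: 1, 0, 1, 0, 1, 1, 0; Σd² = 4
ρ = 1 − 6·4/(7·48) = 1 − 24/336 = 0.929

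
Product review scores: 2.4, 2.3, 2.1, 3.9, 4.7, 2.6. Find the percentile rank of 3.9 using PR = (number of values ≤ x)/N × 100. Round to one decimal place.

83.3

N = 6.
Strictly below 3.9: 4. Equal to 3.9: 1.
PR = 5/6 × 100 = 83.3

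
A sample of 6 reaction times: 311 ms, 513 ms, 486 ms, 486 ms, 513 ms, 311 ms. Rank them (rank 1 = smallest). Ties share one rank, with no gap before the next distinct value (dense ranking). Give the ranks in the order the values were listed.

1, 3, 2, 2, 3, 1

Sorted (ascending): 311, 311, 486, 486, 513, 513
The 2 values of 311 share dense rank 1.
The 2 values of 486 share dense rank 2.
The 2 values of 513 share dense rank 3.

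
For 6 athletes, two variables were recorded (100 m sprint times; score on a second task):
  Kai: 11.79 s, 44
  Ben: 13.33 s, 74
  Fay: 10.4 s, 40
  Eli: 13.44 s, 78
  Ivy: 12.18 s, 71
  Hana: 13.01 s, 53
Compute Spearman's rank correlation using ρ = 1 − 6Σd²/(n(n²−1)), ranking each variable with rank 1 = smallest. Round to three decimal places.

0.943

Ranks of variable 1: 2, 5, 1, 6, 3, 4
Ranks of variable 2: 2, 5, 1, 6, 4, 3
d = r₁ − r₂: 0, 0, 0, 0, -1, 1
d²: 0, 0, 0, 0, 1, 1; Σd² = 2
ρ = 1 − 6·2/(6·35) = 1 − 12/210 = 0.943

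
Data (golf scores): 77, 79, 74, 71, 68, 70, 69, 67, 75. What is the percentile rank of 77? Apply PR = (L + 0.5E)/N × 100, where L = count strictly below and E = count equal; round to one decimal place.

N = 9.
Strictly below 77: 7. Equal to 77: 1.
PR = (7 + 0.5·1)/9 × 100 = 83.3

83.3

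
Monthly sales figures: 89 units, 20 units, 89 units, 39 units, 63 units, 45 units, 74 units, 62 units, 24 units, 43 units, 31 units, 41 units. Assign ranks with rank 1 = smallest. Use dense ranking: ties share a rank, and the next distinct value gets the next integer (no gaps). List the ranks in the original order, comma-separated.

11, 1, 11, 4, 9, 7, 10, 8, 2, 6, 3, 5

Sorted (ascending): 20, 24, 31, 39, 41, 43, 45, 62, 63, 74, 89, 89
The 2 values of 89 share dense rank 11.
Remaining distinct values take the next consecutive integers.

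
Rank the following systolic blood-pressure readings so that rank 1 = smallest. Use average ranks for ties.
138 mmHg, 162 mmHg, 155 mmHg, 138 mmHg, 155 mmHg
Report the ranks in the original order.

Sorted (ascending): 138, 138, 155, 155, 162
The 2 values of 138 occupy positions 1–2 → average rank (1+2)/2 = 1.5.
The 2 values of 155 occupy positions 3–4 → average rank (3+4)/2 = 3.5.

1.5, 5, 3.5, 1.5, 3.5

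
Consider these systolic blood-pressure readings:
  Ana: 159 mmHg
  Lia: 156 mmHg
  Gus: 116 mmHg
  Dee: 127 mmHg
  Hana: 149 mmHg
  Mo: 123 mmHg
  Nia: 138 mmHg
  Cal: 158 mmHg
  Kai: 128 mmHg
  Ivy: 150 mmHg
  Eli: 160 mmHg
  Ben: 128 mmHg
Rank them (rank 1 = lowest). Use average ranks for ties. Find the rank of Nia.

Sorted (ascending): 116, 123, 127, 128, 128, 138, 149, 150, 156, 158, 159, 160
The 2 values of 128 occupy positions 4–5 → average rank (4+5)/2 = 4.5.
Nia has value 138 mmHg → rank 6.

6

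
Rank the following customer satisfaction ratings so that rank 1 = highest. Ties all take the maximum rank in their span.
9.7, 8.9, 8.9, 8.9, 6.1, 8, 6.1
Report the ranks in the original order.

Sorted (descending): 9.7, 8.9, 8.9, 8.9, 8, 6.1, 6.1
The 3 values of 8.9 occupy positions 2–4 → each gets rank 4.
The 2 values of 6.1 occupy positions 6–7 → each gets rank 7.

1, 4, 4, 4, 7, 5, 7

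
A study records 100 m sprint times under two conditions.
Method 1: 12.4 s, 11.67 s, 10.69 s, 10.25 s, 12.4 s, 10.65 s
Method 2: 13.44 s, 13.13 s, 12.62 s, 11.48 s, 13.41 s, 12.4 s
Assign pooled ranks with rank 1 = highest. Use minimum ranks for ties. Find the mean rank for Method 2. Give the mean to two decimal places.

Sorted (descending): 13.44, 13.41, 13.13, 12.62, 12.4, 12.4, 12.4, 11.67, 11.48, 10.69, 10.65, 10.25
The 3 values of 12.4 occupy positions 5–7 → each gets rank 5.
Method 2 values → pooled ranks: 13.44→1, 13.13→3, 12.62→4, 11.48→9, 13.41→2, 12.4→5
Mean rank = (1 + 3 + 4 + 9 + 2 + 5) / 6 = 4.00

4.00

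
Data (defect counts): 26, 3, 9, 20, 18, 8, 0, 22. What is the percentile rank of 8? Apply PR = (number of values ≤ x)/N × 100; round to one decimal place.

N = 8.
Strictly below 8: 2. Equal to 8: 1.
PR = 3/8 × 100 = 37.5

37.5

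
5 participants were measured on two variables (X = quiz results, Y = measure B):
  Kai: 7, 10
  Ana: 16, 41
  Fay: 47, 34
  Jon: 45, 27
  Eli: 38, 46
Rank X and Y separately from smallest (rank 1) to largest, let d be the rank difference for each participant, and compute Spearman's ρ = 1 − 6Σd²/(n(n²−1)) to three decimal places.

0.200

Ranks of variable 1: 1, 2, 5, 4, 3
Ranks of variable 2: 1, 4, 3, 2, 5
d = r₁ − r₂: 0, -2, 2, 2, -2
d²: 0, 4, 4, 4, 4; Σd² = 16
ρ = 1 − 6·16/(5·24) = 1 − 96/120 = 0.200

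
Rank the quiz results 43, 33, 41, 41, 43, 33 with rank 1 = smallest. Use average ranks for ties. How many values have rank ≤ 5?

4

Sorted (ascending): 33, 33, 41, 41, 43, 43
The 2 values of 33 occupy positions 1–2 → average rank (1+2)/2 = 1.5.
The 2 values of 41 occupy positions 3–4 → average rank (3+4)/2 = 3.5.
The 2 values of 43 occupy positions 5–6 → average rank (5+6)/2 = 5.5.
Ranks ≤ 5: {1.5, 1.5, 3.5, 3.5} → 4 values.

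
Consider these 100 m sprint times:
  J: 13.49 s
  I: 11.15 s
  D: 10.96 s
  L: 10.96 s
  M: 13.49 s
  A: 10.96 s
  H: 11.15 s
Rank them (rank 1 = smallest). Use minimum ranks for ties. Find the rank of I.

4

Sorted (ascending): 10.96, 10.96, 10.96, 11.15, 11.15, 13.49, 13.49
The 3 values of 10.96 occupy positions 1–3 → each gets rank 1.
The 2 values of 11.15 occupy positions 4–5 → each gets rank 4.
The 2 values of 13.49 occupy positions 6–7 → each gets rank 6.
I has value 11.15 s → rank 4.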